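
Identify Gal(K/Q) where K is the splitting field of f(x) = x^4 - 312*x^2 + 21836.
Gal(K/Q) = V_4 (Klein four-group, Z/2Z × Z/2Z)

f factors as (x^2 - 206)(x^2 - 106), so the splitting field is K = Q(sqrt(206), sqrt(106)). The elements 206, 106, 21836 are all non-squares in Q, so sqrt(206) and sqrt(106) generate independent quadratic extensions. Thus [K:Q] = 4 and Gal(K/Q) is generated by the two order-2 automorphisms sqrt(206) ↦ -sqrt(206) and sqrt(106) ↦ -sqrt(106), giving V_4.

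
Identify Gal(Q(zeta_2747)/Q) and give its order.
|Gal(Q(zeta_2747)/Q)| = phi(2747) = 2640; group ≅ (Z/2747Z)^* ≅ Z/40Z × Z/66Z

The n-th cyclotomic polynomial Φ_2747(x) is the minimal polynomial of zeta_2747 over Q and has degree phi(2747) = 2640. So Q(zeta_2747) is a degree-2640 Galois extension with Galois group (Z/2747Z)^*. By CRT, (Z/2747Z)^* ≅ (Z/41Z)^* × (Z/67Z)^*. Each prime-power unit group is (Z/41Z)^* ≅ Z/40Z; (Z/67Z)^* ≅ Z/66Z. Hence Gal(Q(zeta_2747)/Q) ≅ Z/40Z × Z/66Z.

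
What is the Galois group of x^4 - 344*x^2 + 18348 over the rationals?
Gal(K/Q) = V_4 (Klein four-group, Z/2Z × Z/2Z)

f factors as (x^2 - 278)(x^2 - 66), so the splitting field is K = Q(sqrt(278), sqrt(66)). The elements 278, 66, 18348 are all non-squares in Q, so sqrt(278) and sqrt(66) generate independent quadratic extensions. Thus [K:Q] = 4 and Gal(K/Q) is generated by the two order-2 automorphisms sqrt(278) ↦ -sqrt(278) and sqrt(66) ↦ -sqrt(66), giving V_4.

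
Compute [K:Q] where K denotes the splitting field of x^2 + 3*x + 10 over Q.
[K:Q] = 2

The discriminant of x^2 + (3)*x + (10) is b^2 - 4c = 9 - (40) = -31. Since -31 is not a perfect square in Q, the polynomial is irreducible over Q. Its two roots generate a degree-2 extension, so [K:Q] = 2.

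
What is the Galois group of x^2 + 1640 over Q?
Gal(K/Q) = Z/2Z (cyclic of order 2)

x^2 + 1640 is irreducible over Q since -1640 is not a rational square. The splitting field Q(sqrt(-1640)) has degree 2 over Q, and its unique nontrivial automorphism is sqrt(-1640) ↦ -sqrt(-1640). Hence Gal(Q(sqrt(-1640))/Q) = Z/2Z.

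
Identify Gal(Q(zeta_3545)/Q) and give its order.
|Gal(Q(zeta_3545)/Q)| = phi(3545) = 2832; group ≅ (Z/3545Z)^* ≅ Z/4Z × Z/708Z

The n-th cyclotomic polynomial Φ_3545(x) is the minimal polynomial of zeta_3545 over Q and has degree phi(3545) = 2832. So Q(zeta_3545) is a degree-2832 Galois extension with Galois group (Z/3545Z)^*. By CRT, (Z/3545Z)^* ≅ (Z/5Z)^* × (Z/709Z)^*. Each prime-power unit group is (Z/5Z)^* ≅ Z/4Z; (Z/709Z)^* ≅ Z/708Z. Hence Gal(Q(zeta_3545)/Q) ≅ Z/4Z × Z/708Z.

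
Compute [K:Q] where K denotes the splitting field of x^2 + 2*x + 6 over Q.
[K:Q] = 2

The discriminant of x^2 + (2)*x + (6) is b^2 - 4c = 4 - (24) = -20. Since -20 is not a perfect square in Q, the polynomial is irreducible over Q. Its two roots generate a degree-2 extension, so [K:Q] = 2.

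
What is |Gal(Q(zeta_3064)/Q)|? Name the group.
|Gal(Q(zeta_3064)/Q)| = phi(3064) = 1528; group ≅ (Z/3064Z)^* ≅ Z/2Z × Z/2Z × Z/382Z

The n-th cyclotomic polynomial Φ_3064(x) is the minimal polynomial of zeta_3064 over Q and has degree phi(3064) = 1528. So Q(zeta_3064) is a degree-1528 Galois extension with Galois group (Z/3064Z)^*. By CRT, (Z/3064Z)^* ≅ (Z/8Z)^* × (Z/383Z)^*. Each prime-power unit group is (Z/8Z)^* ≅ Z/2Z × Z/2Z; (Z/383Z)^* ≅ Z/382Z. Hence Gal(Q(zeta_3064)/Q) ≅ Z/2Z × Z/2Z × Z/382Z.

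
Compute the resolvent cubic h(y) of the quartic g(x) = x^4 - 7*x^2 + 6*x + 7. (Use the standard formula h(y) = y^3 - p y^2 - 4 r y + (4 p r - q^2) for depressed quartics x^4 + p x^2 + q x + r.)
h(y) = y^3 + 7*y^2 - 28*y - 232

Identify coefficients: p = -7, q = 6, r = 7.
Plug into h(y) = y^3 - p y^2 - 4 r y + (4 p r - q^2):
  h(y) = y^3 - (-7) y^2 - 4*(7) y + (4*(-7)*(7) - (6)^2)
       = y^3 + (7) y^2 + (-28) y + (-232).
Simplifying: h(y) = y^3 + 7*y^2 - 28*y - 232.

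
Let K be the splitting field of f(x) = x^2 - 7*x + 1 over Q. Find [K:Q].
[K:Q] = 2

The discriminant of x^2 + (-7)*x + (1) is b^2 - 4c = 49 - (4) = 45. Since 45 is not a perfect square in Q, the polynomial is irreducible over Q. Its two roots generate a degree-2 extension, so [K:Q] = 2.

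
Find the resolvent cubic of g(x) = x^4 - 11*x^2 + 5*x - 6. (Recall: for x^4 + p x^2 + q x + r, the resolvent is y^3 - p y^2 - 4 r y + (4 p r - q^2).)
h(y) = y^3 + 11*y^2 + 24*y + 239

Identify coefficients: p = -11, q = 5, r = -6.
Plug into h(y) = y^3 - p y^2 - 4 r y + (4 p r - q^2):
  h(y) = y^3 - (-11) y^2 - 4*(-6) y + (4*(-11)*(-6) - (5)^2)
       = y^3 + (11) y^2 + (24) y + (239).
Simplifying: h(y) = y^3 + 11*y^2 + 24*y + 239.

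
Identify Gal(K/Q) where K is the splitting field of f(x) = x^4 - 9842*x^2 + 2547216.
Gal(K/Q) = Z/2Z (cyclic of order 2)

f factors as (x^2 - 9576)(x^2 - 266), so the splitting field is K = Q(sqrt(9576), sqrt(266)). The squarefree part of 9576 is 266 and the squarefree part of 266 is also 266, so sqrt(9576) and sqrt(266) are both rational multiples of sqrt(266). Hence Q(sqrt(9576)) = Q(sqrt(266)) = Q(sqrt(266)), and the splitting field collapses to a single degree-2 extension with Galois group Z/2Z.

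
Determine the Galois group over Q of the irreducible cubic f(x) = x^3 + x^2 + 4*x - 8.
Gal(K/Q) = S_3 (symmetric group of order 6)

Compute the discriminant of x^3 + (1)*x^2 + (4)*x + (-8): Δ = -2512. Since Δ is not a rational square, the Galois group is not contained in A_3; it must be the full S_3 (irreducibility of the cubic rules out anything smaller).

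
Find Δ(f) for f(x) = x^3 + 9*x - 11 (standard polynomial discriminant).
Δ = -6183

For a depressed cubic x^3 + p x + q the discriminant is Δ = -4 p^3 - 27 q^2 = -4*(9)^3 - 27*(-11)^2 = -2916 - 3267 = -6183.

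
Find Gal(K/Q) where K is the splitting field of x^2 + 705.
Gal(K/Q) = Z/2Z (cyclic of order 2)

x^2 + 705 is irreducible over Q since -705 is not a rational square. The splitting field Q(sqrt(-705)) has degree 2 over Q, and its unique nontrivial automorphism is sqrt(-705) ↦ -sqrt(-705). Hence Gal(Q(sqrt(-705))/Q) = Z/2Z.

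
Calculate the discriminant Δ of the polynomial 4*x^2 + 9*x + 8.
Δ = -47

For a quadratic a x^2 + b x + c the discriminant is Δ = b^2 - 4ac = (9)^2 - 4*(4)*(8) = 81 - (128) = -47.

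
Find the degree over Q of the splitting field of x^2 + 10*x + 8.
[K:Q] = 2

The discriminant of x^2 + (10)*x + (8) is b^2 - 4c = 100 - (32) = 68. Since 68 is not a perfect square in Q, the polynomial is irreducible over Q. Its two roots generate a degree-2 extension, so [K:Q] = 2.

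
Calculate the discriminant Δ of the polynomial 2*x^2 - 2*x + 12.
Δ = -92

For a quadratic a x^2 + b x + c the discriminant is Δ = b^2 - 4ac = (-2)^2 - 4*(2)*(12) = 4 - (96) = -92.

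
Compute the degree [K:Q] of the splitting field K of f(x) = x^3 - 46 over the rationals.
[K:Q] = 6

x^3 - 46 has one real root r = 46^(1/3) and two complex roots r*zeta_3, r*zeta_3^2 where zeta_3 = e^(2*pi*i/3). The splitting field is Q(r, zeta_3). [Q(r):Q] = 3 and [Q(zeta_3):Q] = 2 with gcd = 1, so [Q(r, zeta_3):Q] = 3 * 2 = 6.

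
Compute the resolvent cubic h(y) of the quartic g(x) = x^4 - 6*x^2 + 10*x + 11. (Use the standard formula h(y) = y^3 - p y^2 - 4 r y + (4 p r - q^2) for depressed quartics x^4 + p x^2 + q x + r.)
h(y) = y^3 + 6*y^2 - 44*y - 364

Identify coefficients: p = -6, q = 10, r = 11.
Plug into h(y) = y^3 - p y^2 - 4 r y + (4 p r - q^2):
  h(y) = y^3 - (-6) y^2 - 4*(11) y + (4*(-6)*(11) - (10)^2)
       = y^3 + (6) y^2 + (-44) y + (-364).
Simplifying: h(y) = y^3 + 6*y^2 - 44*y - 364.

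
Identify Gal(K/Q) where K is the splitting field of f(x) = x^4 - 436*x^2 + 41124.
Gal(K/Q) = V_4 (Klein four-group, Z/2Z × Z/2Z)

f factors as (x^2 - 138)(x^2 - 298), so the splitting field is K = Q(sqrt(138), sqrt(298)). The elements 138, 298, 41124 are all non-squares in Q, so sqrt(138) and sqrt(298) generate independent quadratic extensions. Thus [K:Q] = 4 and Gal(K/Q) is generated by the two order-2 automorphisms sqrt(138) ↦ -sqrt(138) and sqrt(298) ↦ -sqrt(298), giving V_4.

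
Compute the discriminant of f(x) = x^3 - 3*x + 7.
Δ = -1215

For a depressed cubic x^3 + p x + q the discriminant is Δ = -4 p^3 - 27 q^2 = -4*(-3)^3 - 27*(7)^2 = 108 - 1323 = -1215.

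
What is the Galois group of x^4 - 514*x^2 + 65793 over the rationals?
Gal(K/Q) = V_4 (Klein four-group, Z/2Z × Z/2Z)

f factors as (x^2 - 273)(x^2 - 241), so the splitting field is K = Q(sqrt(273), sqrt(241)). The elements 273, 241, 65793 are all non-squares in Q, so sqrt(273) and sqrt(241) generate independent quadratic extensions. Thus [K:Q] = 4 and Gal(K/Q) is generated by the two order-2 automorphisms sqrt(273) ↦ -sqrt(273) and sqrt(241) ↦ -sqrt(241), giving V_4.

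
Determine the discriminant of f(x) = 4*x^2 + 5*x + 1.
Δ = 9

For a quadratic a x^2 + b x + c the discriminant is Δ = b^2 - 4ac = (5)^2 - 4*(4)*(1) = 25 - (16) = 9.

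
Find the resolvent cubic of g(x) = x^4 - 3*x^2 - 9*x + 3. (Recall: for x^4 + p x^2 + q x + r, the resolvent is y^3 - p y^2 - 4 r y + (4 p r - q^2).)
h(y) = y^3 + 3*y^2 - 12*y - 117

Identify coefficients: p = -3, q = -9, r = 3.
Plug into h(y) = y^3 - p y^2 - 4 r y + (4 p r - q^2):
  h(y) = y^3 - (-3) y^2 - 4*(3) y + (4*(-3)*(3) - (-9)^2)
       = y^3 + (3) y^2 + (-12) y + (-117).
Simplifying: h(y) = y^3 + 3*y^2 - 12*y - 117.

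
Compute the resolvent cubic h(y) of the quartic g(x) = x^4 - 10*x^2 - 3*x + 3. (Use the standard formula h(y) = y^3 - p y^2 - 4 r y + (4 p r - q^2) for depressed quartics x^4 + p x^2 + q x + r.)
h(y) = y^3 + 10*y^2 - 12*y - 129

Identify coefficients: p = -10, q = -3, r = 3.
Plug into h(y) = y^3 - p y^2 - 4 r y + (4 p r - q^2):
  h(y) = y^3 - (-10) y^2 - 4*(3) y + (4*(-10)*(3) - (-3)^2)
       = y^3 + (10) y^2 + (-12) y + (-129).
Simplifying: h(y) = y^3 + 10*y^2 - 12*y - 129.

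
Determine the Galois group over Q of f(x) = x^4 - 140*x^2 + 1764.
Gal(K/Q) = Z/2Z (cyclic of order 2)

f factors as (x^2 - 14)(x^2 - 126), so the splitting field is K = Q(sqrt(14), sqrt(126)). The squarefree part of 14 is 14 and the squarefree part of 126 is also 14, so sqrt(14) and sqrt(126) are both rational multiples of sqrt(14). Hence Q(sqrt(14)) = Q(sqrt(126)) = Q(sqrt(14)), and the splitting field collapses to a single degree-2 extension with Galois group Z/2Z.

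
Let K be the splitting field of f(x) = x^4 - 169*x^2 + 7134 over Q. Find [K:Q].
[K:Q] = 4

f factors as (x^2 - 82)(x^2 - 87); the splitting field is K = Q(sqrt(82), sqrt(87)). Since 82, 87, and 7134 are all non-squares in Q, the three subfields Q(sqrt(82)), Q(sqrt(87)), Q(sqrt(7134)) are distinct degree-2 extensions, so [K:Q] = 4 (Klein four Galois group).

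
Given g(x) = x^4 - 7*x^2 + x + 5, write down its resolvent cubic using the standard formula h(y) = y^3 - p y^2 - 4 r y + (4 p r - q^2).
h(y) = y^3 + 7*y^2 - 20*y - 141

Identify coefficients: p = -7, q = 1, r = 5.
Plug into h(y) = y^3 - p y^2 - 4 r y + (4 p r - q^2):
  h(y) = y^3 - (-7) y^2 - 4*(5) y + (4*(-7)*(5) - (1)^2)
       = y^3 + (7) y^2 + (-20) y + (-141).
Simplifying: h(y) = y^3 + 7*y^2 - 20*y - 141.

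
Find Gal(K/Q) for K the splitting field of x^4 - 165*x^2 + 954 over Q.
Gal(K/Q) = V_4 (Klein four-group, Z/2Z × Z/2Z)

f factors as (x^2 - 159)(x^2 - 6), so the splitting field is K = Q(sqrt(159), sqrt(6)). The elements 159, 6, 954 are all non-squares in Q, so sqrt(159) and sqrt(6) generate independent quadratic extensions. Thus [K:Q] = 4 and Gal(K/Q) is generated by the two order-2 automorphisms sqrt(159) ↦ -sqrt(159) and sqrt(6) ↦ -sqrt(6), giving V_4.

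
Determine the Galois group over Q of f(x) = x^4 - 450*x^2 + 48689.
Gal(K/Q) = V_4 (Klein four-group, Z/2Z × Z/2Z)

f factors as (x^2 - 181)(x^2 - 269), so the splitting field is K = Q(sqrt(181), sqrt(269)). The elements 181, 269, 48689 are all non-squares in Q, so sqrt(181) and sqrt(269) generate independent quadratic extensions. Thus [K:Q] = 4 and Gal(K/Q) is generated by the two order-2 automorphisms sqrt(181) ↦ -sqrt(181) and sqrt(269) ↦ -sqrt(269), giving V_4.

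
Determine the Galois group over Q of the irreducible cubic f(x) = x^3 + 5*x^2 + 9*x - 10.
Gal(K/Q) = S_3 (symmetric group of order 6)

Compute the discriminant of x^3 + (5)*x^2 + (9)*x + (-10): Δ = -6691. Since Δ is not a rational square, the Galois group is not contained in A_3; it must be the full S_3 (irreducibility of the cubic rules out anything smaller).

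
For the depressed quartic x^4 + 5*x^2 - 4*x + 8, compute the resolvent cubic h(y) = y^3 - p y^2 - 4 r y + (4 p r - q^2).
h(y) = y^3 - 5*y^2 - 32*y + 144

Identify coefficients: p = 5, q = -4, r = 8.
Plug into h(y) = y^3 - p y^2 - 4 r y + (4 p r - q^2):
  h(y) = y^3 - (5) y^2 - 4*(8) y + (4*(5)*(8) - (-4)^2)
       = y^3 + (-5) y^2 + (-32) y + (144).
Simplifying: h(y) = y^3 - 5*y^2 - 32*y + 144.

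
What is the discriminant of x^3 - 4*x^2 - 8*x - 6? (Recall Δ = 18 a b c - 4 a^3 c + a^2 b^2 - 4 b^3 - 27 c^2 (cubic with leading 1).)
Δ = -2892

For x^3 + a x^2 + b x + c the discriminant is Δ = 18 a b c - 4 a^3 c + a^2 b^2 - 4 b^3 - 27 c^2.
Plug a = -4, b = -8, c = -6:
  18*(-4)*(-8)*(-6) - 4*(-4)^3*(-6) + (-4)^2*(-8)^2 - 4*(-8)^3 - 27*(-6)^2
  = -3456 + (-1536) + 1024 + (2048) + (-972)
  = -2892.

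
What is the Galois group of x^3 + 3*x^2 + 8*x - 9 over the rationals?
Gal(K/Q) = S_3 (symmetric group of order 6)

Compute the discriminant of x^3 + (3)*x^2 + (8)*x + (-9): Δ = -6575. Since Δ is not a rational square, the Galois group is not contained in A_3; it must be the full S_3 (irreducibility of the cubic rules out anything smaller).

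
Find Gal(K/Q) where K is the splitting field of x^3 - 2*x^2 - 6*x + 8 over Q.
Gal(K/Q) = S_3 (symmetric group of order 6)

Compute the discriminant of x^3 + (-2)*x^2 + (-6)*x + (8): Δ = 1264. Since Δ is not a rational square, the Galois group is not contained in A_3; it must be the full S_3 (irreducibility of the cubic rules out anything smaller).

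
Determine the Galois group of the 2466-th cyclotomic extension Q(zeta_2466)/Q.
|Gal(Q(zeta_2466)/Q)| = phi(2466) = 816; group ≅ (Z/2466Z)^* ≅ Z/6Z × Z/136Z

The n-th cyclotomic polynomial Φ_2466(x) is the minimal polynomial of zeta_2466 over Q and has degree phi(2466) = 816. So Q(zeta_2466) is a degree-816 Galois extension with Galois group (Z/2466Z)^*. By CRT, (Z/2466Z)^* ≅ (Z/2Z)^* × (Z/9Z)^* × (Z/137Z)^*. Each prime-power unit group is (Z/2Z)^* ≅ trivial group (order 1); (Z/9Z)^* ≅ Z/6Z; (Z/137Z)^* ≅ Z/136Z. Hence Gal(Q(zeta_2466)/Q) ≅ Z/6Z × Z/136Z.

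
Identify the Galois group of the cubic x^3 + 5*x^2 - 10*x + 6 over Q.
Gal(K/Q) = S_3 (symmetric group of order 6)

Compute the discriminant of x^3 + (5)*x^2 + (-10)*x + (6): Δ = -2872. Since Δ is not a rational square, the Galois group is not contained in A_3; it must be the full S_3 (irreducibility of the cubic rules out anything smaller).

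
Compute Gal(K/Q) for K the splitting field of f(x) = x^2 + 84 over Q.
Gal(K/Q) = Z/2Z (cyclic of order 2)

x^2 + 84 is irreducible over Q since -84 is not a rational square. The splitting field Q(sqrt(-84)) has degree 2 over Q, and its unique nontrivial automorphism is sqrt(-84) ↦ -sqrt(-84). Hence Gal(Q(sqrt(-84))/Q) = Z/2Z.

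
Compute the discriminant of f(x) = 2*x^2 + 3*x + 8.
Δ = -55

For a quadratic a x^2 + b x + c the discriminant is Δ = b^2 - 4ac = (3)^2 - 4*(2)*(8) = 9 - (64) = -55.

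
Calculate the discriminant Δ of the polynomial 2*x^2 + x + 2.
Δ = -15

For a quadratic a x^2 + b x + c the discriminant is Δ = b^2 - 4ac = (1)^2 - 4*(2)*(2) = 1 - (16) = -15.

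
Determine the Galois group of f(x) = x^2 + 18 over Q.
Gal(K/Q) = Z/2Z (cyclic of order 2)

x^2 + 18 is irreducible over Q since -18 is not a rational square. The splitting field Q(sqrt(-18)) has degree 2 over Q, and its unique nontrivial automorphism is sqrt(-18) ↦ -sqrt(-18). Hence Gal(Q(sqrt(-18))/Q) = Z/2Z.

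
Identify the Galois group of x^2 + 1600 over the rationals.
Gal(K/Q) = Z/2Z (cyclic of order 2)

x^2 + 1600 is irreducible over Q since -1600 is not a rational square. The splitting field Q(sqrt(-1600)) has degree 2 over Q, and its unique nontrivial automorphism is sqrt(-1600) ↦ -sqrt(-1600). Hence Gal(Q(sqrt(-1600))/Q) = Z/2Z.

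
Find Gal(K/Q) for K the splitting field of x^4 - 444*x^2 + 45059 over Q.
Gal(K/Q) = V_4 (Klein four-group, Z/2Z × Z/2Z)

f factors as (x^2 - 157)(x^2 - 287), so the splitting field is K = Q(sqrt(157), sqrt(287)). The elements 157, 287, 45059 are all non-squares in Q, so sqrt(157) and sqrt(287) generate independent quadratic extensions. Thus [K:Q] = 4 and Gal(K/Q) is generated by the two order-2 automorphisms sqrt(157) ↦ -sqrt(157) and sqrt(287) ↦ -sqrt(287), giving V_4.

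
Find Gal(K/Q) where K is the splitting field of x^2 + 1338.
Gal(K/Q) = Z/2Z (cyclic of order 2)

x^2 + 1338 is irreducible over Q since -1338 is not a rational square. The splitting field Q(sqrt(-1338)) has degree 2 over Q, and its unique nontrivial automorphism is sqrt(-1338) ↦ -sqrt(-1338). Hence Gal(Q(sqrt(-1338))/Q) = Z/2Z.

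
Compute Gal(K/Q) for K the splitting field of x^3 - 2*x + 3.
Gal(K/Q) = S_3 (symmetric group of order 6)

Compute the discriminant of x^3 + (0)*x^2 + (-2)*x + (3): Δ = -211. Since Δ is not a rational square, the Galois group is not contained in A_3; it must be the full S_3 (irreducibility of the cubic rules out anything smaller).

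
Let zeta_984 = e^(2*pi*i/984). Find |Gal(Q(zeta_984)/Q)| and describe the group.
|Gal(Q(zeta_984)/Q)| = phi(984) = 320; group ≅ (Z/984Z)^* ≅ Z/2Z × Z/2Z × Z/2Z × Z/40Z

The n-th cyclotomic polynomial Φ_984(x) is the minimal polynomial of zeta_984 over Q and has degree phi(984) = 320. So Q(zeta_984) is a degree-320 Galois extension with Galois group (Z/984Z)^*. By CRT, (Z/984Z)^* ≅ (Z/8Z)^* × (Z/3Z)^* × (Z/41Z)^*. Each prime-power unit group is (Z/8Z)^* ≅ Z/2Z × Z/2Z; (Z/3Z)^* ≅ Z/2Z; (Z/41Z)^* ≅ Z/40Z. Hence Gal(Q(zeta_984)/Q) ≅ Z/2Z × Z/2Z × Z/2Z × Z/40Z.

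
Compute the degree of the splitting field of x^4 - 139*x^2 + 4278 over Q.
[K:Q] = 4

f factors as (x^2 - 93)(x^2 - 46); the splitting field is K = Q(sqrt(93), sqrt(46)). Since 93, 46, and 4278 are all non-squares in Q, the three subfields Q(sqrt(93)), Q(sqrt(46)), Q(sqrt(4278)) are distinct degree-2 extensions, so [K:Q] = 4 (Klein four Galois group).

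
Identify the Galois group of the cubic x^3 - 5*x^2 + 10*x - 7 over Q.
Gal(K/Q) = S_3 (symmetric group of order 6)

Compute the discriminant of x^3 + (-5)*x^2 + (10)*x + (-7): Δ = -23. Since Δ is not a rational square, the Galois group is not contained in A_3; it must be the full S_3 (irreducibility of the cubic rules out anything smaller).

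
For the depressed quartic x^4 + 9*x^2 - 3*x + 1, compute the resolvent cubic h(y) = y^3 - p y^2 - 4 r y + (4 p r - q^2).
h(y) = y^3 - 9*y^2 - 4*y + 27

Identify coefficients: p = 9, q = -3, r = 1.
Plug into h(y) = y^3 - p y^2 - 4 r y + (4 p r - q^2):
  h(y) = y^3 - (9) y^2 - 4*(1) y + (4*(9)*(1) - (-3)^2)
       = y^3 + (-9) y^2 + (-4) y + (27).
Simplifying: h(y) = y^3 - 9*y^2 - 4*y + 27.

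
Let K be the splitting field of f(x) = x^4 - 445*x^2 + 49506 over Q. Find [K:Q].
[K:Q] = 4

f factors as (x^2 - 222)(x^2 - 223); the splitting field is K = Q(sqrt(222), sqrt(223)). Since 222, 223, and 49506 are all non-squares in Q, the three subfields Q(sqrt(222)), Q(sqrt(223)), Q(sqrt(49506)) are distinct degree-2 extensions, so [K:Q] = 4 (Klein four Galois group).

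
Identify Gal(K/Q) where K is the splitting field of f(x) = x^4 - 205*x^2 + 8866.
Gal(K/Q) = V_4 (Klein four-group, Z/2Z × Z/2Z)

f factors as (x^2 - 143)(x^2 - 62), so the splitting field is K = Q(sqrt(143), sqrt(62)). The elements 143, 62, 8866 are all non-squares in Q, so sqrt(143) and sqrt(62) generate independent quadratic extensions. Thus [K:Q] = 4 and Gal(K/Q) is generated by the two order-2 automorphisms sqrt(143) ↦ -sqrt(143) and sqrt(62) ↦ -sqrt(62), giving V_4.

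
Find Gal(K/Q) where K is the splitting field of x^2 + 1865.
Gal(K/Q) = Z/2Z (cyclic of order 2)

x^2 + 1865 is irreducible over Q since -1865 is not a rational square. The splitting field Q(sqrt(-1865)) has degree 2 over Q, and its unique nontrivial automorphism is sqrt(-1865) ↦ -sqrt(-1865). Hence Gal(Q(sqrt(-1865))/Q) = Z/2Z.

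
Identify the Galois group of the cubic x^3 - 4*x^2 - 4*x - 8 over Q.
Gal(K/Q) = S_3 (symmetric group of order 6)

Compute the discriminant of x^3 + (-4)*x^2 + (-4)*x + (-8): Δ = -5568. Since Δ is not a rational square, the Galois group is not contained in A_3; it must be the full S_3 (irreducibility of the cubic rules out anything smaller).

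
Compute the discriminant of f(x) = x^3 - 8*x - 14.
Δ = -3244

For a depressed cubic x^3 + p x + q the discriminant is Δ = -4 p^3 - 27 q^2 = -4*(-8)^3 - 27*(-14)^2 = 2048 - 5292 = -3244.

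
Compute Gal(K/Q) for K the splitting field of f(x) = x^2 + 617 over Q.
Gal(K/Q) = Z/2Z (cyclic of order 2)

x^2 + 617 is irreducible over Q since -617 is not a rational square. The splitting field Q(sqrt(-617)) has degree 2 over Q, and its unique nontrivial automorphism is sqrt(-617) ↦ -sqrt(-617). Hence Gal(Q(sqrt(-617))/Q) = Z/2Z.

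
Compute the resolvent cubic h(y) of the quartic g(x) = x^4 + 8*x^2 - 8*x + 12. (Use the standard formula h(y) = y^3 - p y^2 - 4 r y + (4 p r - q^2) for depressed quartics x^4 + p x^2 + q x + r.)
h(y) = y^3 - 8*y^2 - 48*y + 320

Identify coefficients: p = 8, q = -8, r = 12.
Plug into h(y) = y^3 - p y^2 - 4 r y + (4 p r - q^2):
  h(y) = y^3 - (8) y^2 - 4*(12) y + (4*(8)*(12) - (-8)^2)
       = y^3 + (-8) y^2 + (-48) y + (320).
Simplifying: h(y) = y^3 - 8*y^2 - 48*y + 320.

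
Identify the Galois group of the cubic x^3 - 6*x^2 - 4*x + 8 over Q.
Gal(K/Q) = S_3 (symmetric group of order 6)

Compute the discriminant of x^3 + (-6)*x^2 + (-4)*x + (8): Δ = 9472. Since Δ is not a rational square, the Galois group is not contained in A_3; it must be the full S_3 (irreducibility of the cubic rules out anything smaller).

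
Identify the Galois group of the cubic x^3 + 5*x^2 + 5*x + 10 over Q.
Gal(K/Q) = S_3 (symmetric group of order 6)

Compute the discriminant of x^3 + (5)*x^2 + (5)*x + (10): Δ = -3075. Since Δ is not a rational square, the Galois group is not contained in A_3; it must be the full S_3 (irreducibility of the cubic rules out anything smaller).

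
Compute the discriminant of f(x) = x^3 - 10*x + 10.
Δ = 1300

For a depressed cubic x^3 + p x + q the discriminant is Δ = -4 p^3 - 27 q^2 = -4*(-10)^3 - 27*(10)^2 = 4000 - 2700 = 1300.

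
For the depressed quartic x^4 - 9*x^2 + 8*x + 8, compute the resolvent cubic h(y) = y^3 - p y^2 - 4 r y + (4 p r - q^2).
h(y) = y^3 + 9*y^2 - 32*y - 352

Identify coefficients: p = -9, q = 8, r = 8.
Plug into h(y) = y^3 - p y^2 - 4 r y + (4 p r - q^2):
  h(y) = y^3 - (-9) y^2 - 4*(8) y + (4*(-9)*(8) - (8)^2)
       = y^3 + (9) y^2 + (-32) y + (-352).
Simplifying: h(y) = y^3 + 9*y^2 - 32*y - 352.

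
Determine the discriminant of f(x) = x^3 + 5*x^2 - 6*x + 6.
Δ = -5448

For x^3 + a x^2 + b x + c the discriminant is Δ = 18 a b c - 4 a^3 c + a^2 b^2 - 4 b^3 - 27 c^2.
Plug a = 5, b = -6, c = 6:
  18*(5)*(-6)*(6) - 4*(5)^3*(6) + (5)^2*(-6)^2 - 4*(-6)^3 - 27*(6)^2
  = -3240 + (-3000) + 900 + (864) + (-972)
  = -5448.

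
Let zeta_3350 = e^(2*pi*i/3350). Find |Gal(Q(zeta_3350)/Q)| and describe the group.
|Gal(Q(zeta_3350)/Q)| = phi(3350) = 1320; group ≅ (Z/3350Z)^* ≅ Z/20Z × Z/66Z

The n-th cyclotomic polynomial Φ_3350(x) is the minimal polynomial of zeta_3350 over Q and has degree phi(3350) = 1320. So Q(zeta_3350) is a degree-1320 Galois extension with Galois group (Z/3350Z)^*. By CRT, (Z/3350Z)^* ≅ (Z/2Z)^* × (Z/25Z)^* × (Z/67Z)^*. Each prime-power unit group is (Z/2Z)^* ≅ trivial group (order 1); (Z/25Z)^* ≅ Z/20Z; (Z/67Z)^* ≅ Z/66Z. Hence Gal(Q(zeta_3350)/Q) ≅ Z/20Z × Z/66Z.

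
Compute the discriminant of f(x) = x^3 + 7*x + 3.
Δ = -1615

For a depressed cubic x^3 + p x + q the discriminant is Δ = -4 p^3 - 27 q^2 = -4*(7)^3 - 27*(3)^2 = -1372 - 243 = -1615.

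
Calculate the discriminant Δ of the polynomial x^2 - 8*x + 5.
Δ = 44

For a quadratic a x^2 + b x + c the discriminant is Δ = b^2 - 4ac = (-8)^2 - 4*(1)*(5) = 64 - (20) = 44.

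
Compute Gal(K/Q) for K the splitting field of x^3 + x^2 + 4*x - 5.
Gal(K/Q) = S_3 (symmetric group of order 6)

Compute the discriminant of x^3 + (1)*x^2 + (4)*x + (-5): Δ = -1255. Since Δ is not a rational square, the Galois group is not contained in A_3; it must be the full S_3 (irreducibility of the cubic rules out anything smaller).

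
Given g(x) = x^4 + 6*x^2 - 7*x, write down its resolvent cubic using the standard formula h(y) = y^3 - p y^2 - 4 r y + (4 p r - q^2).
h(y) = y^3 - 6*y^2 - 49

Identify coefficients: p = 6, q = -7, r = 0.
Plug into h(y) = y^3 - p y^2 - 4 r y + (4 p r - q^2):
  h(y) = y^3 - (6) y^2 - 4*(0) y + (4*(6)*(0) - (-7)^2)
       = y^3 + (-6) y^2 + (0) y + (-49).
Simplifying: h(y) = y^3 - 6*y^2 - 49.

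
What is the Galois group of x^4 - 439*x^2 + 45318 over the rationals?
Gal(K/Q) = V_4 (Klein four-group, Z/2Z × Z/2Z)

f factors as (x^2 - 166)(x^2 - 273), so the splitting field is K = Q(sqrt(166), sqrt(273)). The elements 166, 273, 45318 are all non-squares in Q, so sqrt(166) and sqrt(273) generate independent quadratic extensions. Thus [K:Q] = 4 and Gal(K/Q) is generated by the two order-2 automorphisms sqrt(166) ↦ -sqrt(166) and sqrt(273) ↦ -sqrt(273), giving V_4.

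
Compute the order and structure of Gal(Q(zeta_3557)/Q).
|Gal(Q(zeta_3557)/Q)| = phi(3557) = 3556; group ≅ (Z/3557Z)^* ≅ Z/3556Z

The n-th cyclotomic polynomial Φ_3557(x) is the minimal polynomial of zeta_3557 over Q and has degree phi(3557) = 3556. So Q(zeta_3557) is a degree-3556 Galois extension with Galois group (Z/3557Z)^*. (Z/3557Z)^* is cyclic since 3557 is an odd prime power (or 4). Hence Gal(Q(zeta_3557)/Q) ≅ Z/3556Z.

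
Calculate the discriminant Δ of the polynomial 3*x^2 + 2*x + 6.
Δ = -68

For a quadratic a x^2 + b x + c the discriminant is Δ = b^2 - 4ac = (2)^2 - 4*(3)*(6) = 4 - (72) = -68.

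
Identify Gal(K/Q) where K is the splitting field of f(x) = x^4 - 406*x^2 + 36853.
Gal(K/Q) = V_4 (Klein four-group, Z/2Z × Z/2Z)

f factors as (x^2 - 269)(x^2 - 137), so the splitting field is K = Q(sqrt(269), sqrt(137)). The elements 269, 137, 36853 are all non-squares in Q, so sqrt(269) and sqrt(137) generate independent quadratic extensions. Thus [K:Q] = 4 and Gal(K/Q) is generated by the two order-2 automorphisms sqrt(269) ↦ -sqrt(269) and sqrt(137) ↦ -sqrt(137), giving V_4.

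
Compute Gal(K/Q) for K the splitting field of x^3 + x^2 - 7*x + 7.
Gal(K/Q) = S_3 (symmetric group of order 6)

Compute the discriminant of x^3 + (1)*x^2 + (-7)*x + (7): Δ = -812. Since Δ is not a rational square, the Galois group is not contained in A_3; it must be the full S_3 (irreducibility of the cubic rules out anything smaller).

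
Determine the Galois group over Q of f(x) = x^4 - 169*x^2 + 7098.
Gal(K/Q) = V_4 (Klein four-group, Z/2Z × Z/2Z)

f factors as (x^2 - 78)(x^2 - 91), so the splitting field is K = Q(sqrt(78), sqrt(91)). The elements 78, 91, 7098 are all non-squares in Q, so sqrt(78) and sqrt(91) generate independent quadratic extensions. Thus [K:Q] = 4 and Gal(K/Q) is generated by the two order-2 automorphisms sqrt(78) ↦ -sqrt(78) and sqrt(91) ↦ -sqrt(91), giving V_4.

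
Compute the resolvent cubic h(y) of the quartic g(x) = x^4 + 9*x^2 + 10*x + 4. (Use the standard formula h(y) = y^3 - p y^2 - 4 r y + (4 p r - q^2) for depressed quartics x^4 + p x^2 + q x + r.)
h(y) = y^3 - 9*y^2 - 16*y + 44

Identify coefficients: p = 9, q = 10, r = 4.
Plug into h(y) = y^3 - p y^2 - 4 r y + (4 p r - q^2):
  h(y) = y^3 - (9) y^2 - 4*(4) y + (4*(9)*(4) - (10)^2)
       = y^3 + (-9) y^2 + (-16) y + (44).
Simplifying: h(y) = y^3 - 9*y^2 - 16*y + 44.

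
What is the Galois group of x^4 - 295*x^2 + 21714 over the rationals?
Gal(K/Q) = V_4 (Klein four-group, Z/2Z × Z/2Z)

f factors as (x^2 - 154)(x^2 - 141), so the splitting field is K = Q(sqrt(154), sqrt(141)). The elements 154, 141, 21714 are all non-squares in Q, so sqrt(154) and sqrt(141) generate independent quadratic extensions. Thus [K:Q] = 4 and Gal(K/Q) is generated by the two order-2 automorphisms sqrt(154) ↦ -sqrt(154) and sqrt(141) ↦ -sqrt(141), giving V_4.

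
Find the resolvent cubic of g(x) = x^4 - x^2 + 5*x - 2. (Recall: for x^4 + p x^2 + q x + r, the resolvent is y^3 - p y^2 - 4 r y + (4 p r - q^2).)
h(y) = y^3 + y^2 + 8*y - 17

Identify coefficients: p = -1, q = 5, r = -2.
Plug into h(y) = y^3 - p y^2 - 4 r y + (4 p r - q^2):
  h(y) = y^3 - (-1) y^2 - 4*(-2) y + (4*(-1)*(-2) - (5)^2)
       = y^3 + (1) y^2 + (8) y + (-17).
Simplifying: h(y) = y^3 + y^2 + 8*y - 17.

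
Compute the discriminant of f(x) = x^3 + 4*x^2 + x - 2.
Δ = 272

For x^3 + a x^2 + b x + c the discriminant is Δ = 18 a b c - 4 a^3 c + a^2 b^2 - 4 b^3 - 27 c^2.
Plug a = 4, b = 1, c = -2:
  18*(4)*(1)*(-2) - 4*(4)^3*(-2) + (4)^2*(1)^2 - 4*(1)^3 - 27*(-2)^2
  = -144 + (512) + 16 + (-4) + (-108)
  = 272.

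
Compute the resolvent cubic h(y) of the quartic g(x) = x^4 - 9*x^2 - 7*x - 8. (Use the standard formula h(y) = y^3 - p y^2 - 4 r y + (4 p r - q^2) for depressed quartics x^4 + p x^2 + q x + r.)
h(y) = y^3 + 9*y^2 + 32*y + 239

Identify coefficients: p = -9, q = -7, r = -8.
Plug into h(y) = y^3 - p y^2 - 4 r y + (4 p r - q^2):
  h(y) = y^3 - (-9) y^2 - 4*(-8) y + (4*(-9)*(-8) - (-7)^2)
       = y^3 + (9) y^2 + (32) y + (239).
Simplifying: h(y) = y^3 + 9*y^2 + 32*y + 239.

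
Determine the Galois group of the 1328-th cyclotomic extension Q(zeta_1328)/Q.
|Gal(Q(zeta_1328)/Q)| = phi(1328) = 656; group ≅ (Z/1328Z)^* ≅ Z/2Z × Z/4Z × Z/82Z

The n-th cyclotomic polynomial Φ_1328(x) is the minimal polynomial of zeta_1328 over Q and has degree phi(1328) = 656. So Q(zeta_1328) is a degree-656 Galois extension with Galois group (Z/1328Z)^*. By CRT, (Z/1328Z)^* ≅ (Z/16Z)^* × (Z/83Z)^*. Each prime-power unit group is (Z/16Z)^* ≅ Z/2Z × Z/4Z; (Z/83Z)^* ≅ Z/82Z. Hence Gal(Q(zeta_1328)/Q) ≅ Z/2Z × Z/4Z × Z/82Z.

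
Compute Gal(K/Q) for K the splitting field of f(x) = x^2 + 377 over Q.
Gal(K/Q) = Z/2Z (cyclic of order 2)

x^2 + 377 is irreducible over Q since -377 is not a rational square. The splitting field Q(sqrt(-377)) has degree 2 over Q, and its unique nontrivial automorphism is sqrt(-377) ↦ -sqrt(-377). Hence Gal(Q(sqrt(-377))/Q) = Z/2Z.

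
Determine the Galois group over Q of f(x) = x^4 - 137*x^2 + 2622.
Gal(K/Q) = V_4 (Klein four-group, Z/2Z × Z/2Z)

f factors as (x^2 - 23)(x^2 - 114), so the splitting field is K = Q(sqrt(23), sqrt(114)). The elements 23, 114, 2622 are all non-squares in Q, so sqrt(23) and sqrt(114) generate independent quadratic extensions. Thus [K:Q] = 4 and Gal(K/Q) is generated by the two order-2 automorphisms sqrt(23) ↦ -sqrt(23) and sqrt(114) ↦ -sqrt(114), giving V_4.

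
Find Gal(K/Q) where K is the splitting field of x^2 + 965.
Gal(K/Q) = Z/2Z (cyclic of order 2)

x^2 + 965 is irreducible over Q since -965 is not a rational square. The splitting field Q(sqrt(-965)) has degree 2 over Q, and its unique nontrivial automorphism is sqrt(-965) ↦ -sqrt(-965). Hence Gal(Q(sqrt(-965))/Q) = Z/2Z.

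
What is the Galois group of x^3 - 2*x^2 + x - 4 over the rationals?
Gal(K/Q) = S_3 (symmetric group of order 6)

Compute the discriminant of x^3 + (-2)*x^2 + (1)*x + (-4): Δ = -416. Since Δ is not a rational square, the Galois group is not contained in A_3; it must be the full S_3 (irreducibility of the cubic rules out anything smaller).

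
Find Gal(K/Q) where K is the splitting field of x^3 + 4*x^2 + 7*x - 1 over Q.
Gal(K/Q) = S_3 (symmetric group of order 6)

Compute the discriminant of x^3 + (4)*x^2 + (7)*x + (-1): Δ = -863. Since Δ is not a rational square, the Galois group is not contained in A_3; it must be the full S_3 (irreducibility of the cubic rules out anything smaller).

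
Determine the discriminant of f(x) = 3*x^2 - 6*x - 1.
Δ = 48

For a quadratic a x^2 + b x + c the discriminant is Δ = b^2 - 4ac = (-6)^2 - 4*(3)*(-1) = 36 - (-12) = 48.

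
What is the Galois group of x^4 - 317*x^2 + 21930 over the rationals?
Gal(K/Q) = V_4 (Klein four-group, Z/2Z × Z/2Z)

f factors as (x^2 - 215)(x^2 - 102), so the splitting field is K = Q(sqrt(215), sqrt(102)). The elements 215, 102, 21930 are all non-squares in Q, so sqrt(215) and sqrt(102) generate independent quadratic extensions. Thus [K:Q] = 4 and Gal(K/Q) is generated by the two order-2 automorphisms sqrt(215) ↦ -sqrt(215) and sqrt(102) ↦ -sqrt(102), giving V_4.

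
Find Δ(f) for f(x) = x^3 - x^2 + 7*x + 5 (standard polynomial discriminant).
Δ = -2608

For x^3 + a x^2 + b x + c the discriminant is Δ = 18 a b c - 4 a^3 c + a^2 b^2 - 4 b^3 - 27 c^2.
Plug a = -1, b = 7, c = 5:
  18*(-1)*(7)*(5) - 4*(-1)^3*(5) + (-1)^2*(7)^2 - 4*(7)^3 - 27*(5)^2
  = -630 + (20) + 49 + (-1372) + (-675)
  = -2608.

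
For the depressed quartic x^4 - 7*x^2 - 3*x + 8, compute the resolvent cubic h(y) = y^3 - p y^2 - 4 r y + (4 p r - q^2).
h(y) = y^3 + 7*y^2 - 32*y - 233

Identify coefficients: p = -7, q = -3, r = 8.
Plug into h(y) = y^3 - p y^2 - 4 r y + (4 p r - q^2):
  h(y) = y^3 - (-7) y^2 - 4*(8) y + (4*(-7)*(8) - (-3)^2)
       = y^3 + (7) y^2 + (-32) y + (-233).
Simplifying: h(y) = y^3 + 7*y^2 - 32*y - 233.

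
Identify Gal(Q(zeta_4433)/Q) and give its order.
|Gal(Q(zeta_4433)/Q)| = phi(4433) = 3600; group ≅ (Z/4433Z)^* ≅ Z/10Z × Z/12Z × Z/30Z

The n-th cyclotomic polynomial Φ_4433(x) is the minimal polynomial of zeta_4433 over Q and has degree phi(4433) = 3600. So Q(zeta_4433) is a degree-3600 Galois extension with Galois group (Z/4433Z)^*. By CRT, (Z/4433Z)^* ≅ (Z/11Z)^* × (Z/13Z)^* × (Z/31Z)^*. Each prime-power unit group is (Z/11Z)^* ≅ Z/10Z; (Z/13Z)^* ≅ Z/12Z; (Z/31Z)^* ≅ Z/30Z. Hence Gal(Q(zeta_4433)/Q) ≅ Z/10Z × Z/12Z × Z/30Z.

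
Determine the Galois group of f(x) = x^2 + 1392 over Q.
Gal(K/Q) = Z/2Z (cyclic of order 2)

x^2 + 1392 is irreducible over Q since -1392 is not a rational square. The splitting field Q(sqrt(-1392)) has degree 2 over Q, and its unique nontrivial automorphism is sqrt(-1392) ↦ -sqrt(-1392). Hence Gal(Q(sqrt(-1392))/Q) = Z/2Z.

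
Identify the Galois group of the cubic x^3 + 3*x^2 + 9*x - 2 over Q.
Gal(K/Q) = S_3 (symmetric group of order 6)

Compute the discriminant of x^3 + (3)*x^2 + (9)*x + (-2): Δ = -3051. Since Δ is not a rational square, the Galois group is not contained in A_3; it must be the full S_3 (irreducibility of the cubic rules out anything smaller).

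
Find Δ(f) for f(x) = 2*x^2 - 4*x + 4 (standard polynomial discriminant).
Δ = -16

For a quadratic a x^2 + b x + c the discriminant is Δ = b^2 - 4ac = (-4)^2 - 4*(2)*(4) = 16 - (32) = -16.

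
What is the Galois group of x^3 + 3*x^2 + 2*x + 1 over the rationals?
Gal(K/Q) = S_3 (symmetric group of order 6)

Compute the discriminant of x^3 + (3)*x^2 + (2)*x + (1): Δ = -23. Since Δ is not a rational square, the Galois group is not contained in A_3; it must be the full S_3 (irreducibility of the cubic rules out anything smaller).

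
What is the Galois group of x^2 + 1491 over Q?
Gal(K/Q) = Z/2Z (cyclic of order 2)

x^2 + 1491 is irreducible over Q since -1491 is not a rational square. The splitting field Q(sqrt(-1491)) has degree 2 over Q, and its unique nontrivial automorphism is sqrt(-1491) ↦ -sqrt(-1491). Hence Gal(Q(sqrt(-1491))/Q) = Z/2Z.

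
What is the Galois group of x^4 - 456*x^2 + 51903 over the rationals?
Gal(K/Q) = V_4 (Klein four-group, Z/2Z × Z/2Z)

f factors as (x^2 - 219)(x^2 - 237), so the splitting field is K = Q(sqrt(219), sqrt(237)). The elements 219, 237, 51903 are all non-squares in Q, so sqrt(219) and sqrt(237) generate independent quadratic extensions. Thus [K:Q] = 4 and Gal(K/Q) is generated by the two order-2 automorphisms sqrt(219) ↦ -sqrt(219) and sqrt(237) ↦ -sqrt(237), giving V_4.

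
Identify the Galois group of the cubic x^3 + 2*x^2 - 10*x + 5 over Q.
Gal(K/Q) = S_3 (symmetric group of order 6)

Compute the discriminant of x^3 + (2)*x^2 + (-10)*x + (5): Δ = 1765. Since Δ is not a rational square, the Galois group is not contained in A_3; it must be the full S_3 (irreducibility of the cubic rules out anything smaller).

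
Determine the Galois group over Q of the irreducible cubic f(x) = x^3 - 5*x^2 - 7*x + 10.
Gal(K/Q) = S_3 (symmetric group of order 6)

Compute the discriminant of x^3 + (-5)*x^2 + (-7)*x + (10): Δ = 11197. Since Δ is not a rational square, the Galois group is not contained in A_3; it must be the full S_3 (irreducibility of the cubic rules out anything smaller).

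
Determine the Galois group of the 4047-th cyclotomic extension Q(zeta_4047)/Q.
|Gal(Q(zeta_4047)/Q)| = phi(4047) = 2520; group ≅ (Z/4047Z)^* ≅ Z/2Z × Z/18Z × Z/70Z

The n-th cyclotomic polynomial Φ_4047(x) is the minimal polynomial of zeta_4047 over Q and has degree phi(4047) = 2520. So Q(zeta_4047) is a degree-2520 Galois extension with Galois group (Z/4047Z)^*. By CRT, (Z/4047Z)^* ≅ (Z/3Z)^* × (Z/19Z)^* × (Z/71Z)^*. Each prime-power unit group is (Z/3Z)^* ≅ Z/2Z; (Z/19Z)^* ≅ Z/18Z; (Z/71Z)^* ≅ Z/70Z. Hence Gal(Q(zeta_4047)/Q) ≅ Z/2Z × Z/18Z × Z/70Z.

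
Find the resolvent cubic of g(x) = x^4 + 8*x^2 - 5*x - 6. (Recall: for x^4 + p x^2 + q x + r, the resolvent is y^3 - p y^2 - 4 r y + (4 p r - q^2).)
h(y) = y^3 - 8*y^2 + 24*y - 217

Identify coefficients: p = 8, q = -5, r = -6.
Plug into h(y) = y^3 - p y^2 - 4 r y + (4 p r - q^2):
  h(y) = y^3 - (8) y^2 - 4*(-6) y + (4*(8)*(-6) - (-5)^2)
       = y^3 + (-8) y^2 + (24) y + (-217).
Simplifying: h(y) = y^3 - 8*y^2 + 24*y - 217.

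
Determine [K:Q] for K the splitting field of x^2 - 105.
[K:Q] = 2

The polynomial x^2 - 105 is irreducible over Q since 105 is not a perfect square. Its splitting field is Q(sqrt(105)), which has degree 2 over Q.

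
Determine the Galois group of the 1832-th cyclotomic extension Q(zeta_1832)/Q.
|Gal(Q(zeta_1832)/Q)| = phi(1832) = 912; group ≅ (Z/1832Z)^* ≅ Z/2Z × Z/2Z × Z/228Z

The n-th cyclotomic polynomial Φ_1832(x) is the minimal polynomial of zeta_1832 over Q and has degree phi(1832) = 912. So Q(zeta_1832) is a degree-912 Galois extension with Galois group (Z/1832Z)^*. By CRT, (Z/1832Z)^* ≅ (Z/8Z)^* × (Z/229Z)^*. Each prime-power unit group is (Z/8Z)^* ≅ Z/2Z × Z/2Z; (Z/229Z)^* ≅ Z/228Z. Hence Gal(Q(zeta_1832)/Q) ≅ Z/2Z × Z/2Z × Z/228Z.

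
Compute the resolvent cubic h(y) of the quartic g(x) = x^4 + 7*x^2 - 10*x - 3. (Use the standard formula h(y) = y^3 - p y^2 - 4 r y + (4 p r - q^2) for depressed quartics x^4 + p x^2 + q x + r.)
h(y) = y^3 - 7*y^2 + 12*y - 184

Identify coefficients: p = 7, q = -10, r = -3.
Plug into h(y) = y^3 - p y^2 - 4 r y + (4 p r - q^2):
  h(y) = y^3 - (7) y^2 - 4*(-3) y + (4*(7)*(-3) - (-10)^2)
       = y^3 + (-7) y^2 + (12) y + (-184).
Simplifying: h(y) = y^3 - 7*y^2 + 12*y - 184.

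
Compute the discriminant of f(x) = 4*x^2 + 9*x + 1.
Δ = 65

For a quadratic a x^2 + b x + c the discriminant is Δ = b^2 - 4ac = (9)^2 - 4*(4)*(1) = 81 - (16) = 65.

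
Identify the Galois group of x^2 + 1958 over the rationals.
Gal(K/Q) = Z/2Z (cyclic of order 2)

x^2 + 1958 is irreducible over Q since -1958 is not a rational square. The splitting field Q(sqrt(-1958)) has degree 2 over Q, and its unique nontrivial automorphism is sqrt(-1958) ↦ -sqrt(-1958). Hence Gal(Q(sqrt(-1958))/Q) = Z/2Z.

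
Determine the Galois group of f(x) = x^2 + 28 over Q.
Gal(K/Q) = Z/2Z (cyclic of order 2)

x^2 + 28 is irreducible over Q since -28 is not a rational square. The splitting field Q(sqrt(-28)) has degree 2 over Q, and its unique nontrivial automorphism is sqrt(-28) ↦ -sqrt(-28). Hence Gal(Q(sqrt(-28))/Q) = Z/2Z.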